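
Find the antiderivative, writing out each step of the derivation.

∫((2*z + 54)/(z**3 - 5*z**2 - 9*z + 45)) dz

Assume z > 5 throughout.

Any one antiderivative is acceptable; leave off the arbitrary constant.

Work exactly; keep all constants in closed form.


Step 1. Decompose ∫((2*z + 54)/(z**3 - 5*z**2 - 9*z + 45)) dz by partial fractions, (2*z + 54)/(z**3 - 5*z**2 - 9*z + 45) = 1/(z + 3) - 5/(z - 3) + 4/(z - 5): now ∫(4/(z - 5)) dz + ∫(-5/(z - 3)) dz + ∫(1/(z + 3)) dz.
Step 2. Evaluate the standard form [assuming z > 5]: now 4*log(z - 5) + ∫(-5/(z - 3)) dz + ∫(1/(z + 3)) dz.
Step 3. Evaluate the standard form [assuming z > -3]: now 4*log(z - 5) + log(z + 3) + ∫(-5/(z - 3)) dz.
Step 4. Evaluate the standard form [assuming z > 3]: now 4*log(z - 5) - 5*log(z - 3) + log(z + 3).
Answer: 4*log(z - 5) - 5*log(z - 3) + log(z + 3).


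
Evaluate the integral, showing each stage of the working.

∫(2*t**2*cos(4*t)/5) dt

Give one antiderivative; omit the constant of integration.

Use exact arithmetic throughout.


Step 1. Integrate ∫(2*t**2*cos(4*t)/5) dt by parts with u = t**2, dv = (2*cos(4*t)/5) dt, so v = sin(4*t)/10: now t**2*sin(4*t)/10 + ∫(-t*sin(4*t)/5) dt.
Step 2. Integrate ∫(-t*sin(4*t)/5) dt by parts with u = t, dv = (-sin(4*t)/5) dt, so v = cos(4*t)/20: now t**2*sin(4*t)/10 + t*cos(4*t)/20 + ∫(-cos(4*t)/20) dt.
Step 3. Evaluate the standard form: now t**2*sin(4*t)/10 + t*cos(4*t)/20 - sin(4*t)/80.
Answer: t**2*sin(4*t)/10 + t*cos(4*t)/20 - sin(4*t)/80.


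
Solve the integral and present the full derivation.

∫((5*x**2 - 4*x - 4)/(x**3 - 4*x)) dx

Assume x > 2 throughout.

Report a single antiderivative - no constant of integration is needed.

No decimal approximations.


Step 1. Decompose ∫((5*x**2 - 4*x - 4)/(x**3 - 4*x)) dx by partial fractions, (5*x**2 - 4*x - 4)/(x**3 - 4*x) = 3/(x + 2) + 1/(x - 2) + 1/x: now ∫(1/x) dx + ∫(1/(x - 2)) dx + ∫(3/(x + 2)) dx.
Step 2. Evaluate the standard form [assuming x > 2]: now log(x - 2) + ∫(1/x) dx + ∫(3/(x + 2)) dx.
Step 3. Evaluate the standard form [assuming x > 0]: now log(x) + log(x - 2) + ∫(3/(x + 2)) dx.
Step 4. Evaluate the standard form [assuming x > -2]: now log(x) + log(x - 2) + 3*log(x + 2).
Answer: log(x) + log(x - 2) + 3*log(x + 2).


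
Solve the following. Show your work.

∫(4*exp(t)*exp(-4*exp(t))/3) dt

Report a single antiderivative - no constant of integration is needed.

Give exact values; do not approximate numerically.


Step 1. Substitute u = exp(t), turning ∫(4*exp(t)*exp(-4*exp(t))/3) dt into ∫(4*exp(-4*u)/3) du: now ∫(4*exp(-4*u)/3) du.
Step 2. Evaluate the standard form: now -exp(-4*u)/3.
Step 3. Substitute back u = exp(t): now -exp(-4*exp(t))/3.
Answer: -exp(-4*exp(t))/3.


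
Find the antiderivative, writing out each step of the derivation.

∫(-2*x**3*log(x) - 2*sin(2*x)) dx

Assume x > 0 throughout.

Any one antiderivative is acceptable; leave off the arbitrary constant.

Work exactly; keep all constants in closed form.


Step 1. Rewrite: now ∫(-2*x**3*log(x)) dx + ∫(-2*sin(2*x)) dx.
Step 2. Integrate ∫(-2*x**3*log(x)) dx by parts with u = log(x), dv = (-2*x**3) dx, so v = -x**4/2 [assuming x > 0]: now -x**4*log(x)/2 + ∫(x**3/2) dx + ∫(-2*sin(2*x)) dx.
Step 3. Evaluate the standard form: now -x**4*log(x)/2 + x**4/8 + ∫(-2*sin(2*x)) dx.
Step 4. Evaluate the standard form: now -x**4*log(x)/2 + x**4/8 + cos(2*x).
Answer: -x**4*log(x)/2 + x**4/8 + cos(2*x).


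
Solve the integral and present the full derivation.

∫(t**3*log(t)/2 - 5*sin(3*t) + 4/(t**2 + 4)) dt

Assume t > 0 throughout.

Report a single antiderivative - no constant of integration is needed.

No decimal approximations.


Step 1. Rewrite: now ∫(t**3*log(t)/2) dt + ∫(4/(t**2 + 4)) dt + ∫(-5*sin(3*t)) dt.
Step 2. Evaluate the standard form: now 2*atan(t/2) + ∫(t**3*log(t)/2) dt + ∫(-5*sin(3*t)) dt.
Step 3. Evaluate the standard form: now 5*cos(3*t)/3 + 2*atan(t/2) + ∫(t**3*log(t)/2) dt.
Step 4. Integrate ∫(t**3*log(t)/2) dt by parts with u = log(t), dv = (t**3/2) dt, so v = t**4/8 [assuming t > 0]: now t**4*log(t)/8 + 5*cos(3*t)/3 + 2*atan(t/2) + ∫(-t**3/8) dt.
Step 5. Evaluate the standard form: now t**4*log(t)/8 - t**4/32 + 5*cos(3*t)/3 + 2*atan(t/2).
Answer: t**4*log(t)/8 - t**4/32 + 5*cos(3*t)/3 + 2*atan(t/2).


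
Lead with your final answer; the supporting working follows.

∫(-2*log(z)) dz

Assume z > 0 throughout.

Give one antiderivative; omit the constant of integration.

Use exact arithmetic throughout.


The answer is -2*z*log(z) + 2*z.
Step 1. Integrate ∫(-2*log(z)) dz by parts with u = log(z), dv = (-2) dz, so v = -2*z [assuming z > 0]: now -2*z*log(z) + ∫(2) dz.
Step 2. Evaluate the standard form: now -2*z*log(z) + 2*z.
Answer: -2*z*log(z) + 2*z.


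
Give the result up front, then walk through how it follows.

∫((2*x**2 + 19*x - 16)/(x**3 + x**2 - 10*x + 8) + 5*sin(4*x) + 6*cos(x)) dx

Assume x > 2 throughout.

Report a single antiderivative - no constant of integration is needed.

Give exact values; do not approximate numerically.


The answer is 5*log(x - 2) - log(x - 1) - 2*log(x + 4) + 6*sin(x) - 5*cos(4*x)/4.
Step 1. Rewrite: now ∫((2*x**2 + 19*x - 16)/(x**3 + x**2 - 10*x + 8)) dx + ∫(5*sin(4*x)) dx + ∫(6*cos(x)) dx.
Step 2. Evaluate the standard form: now 6*sin(x) + ∫((2*x**2 + 19*x - 16)/(x**3 + x**2 - 10*x + 8)) dx + ∫(5*sin(4*x)) dx.
Step 3. Evaluate the standard form: now 6*sin(x) - 5*cos(4*x)/4 + ∫((2*x**2 + 19*x - 16)/(x**3 + x**2 - 10*x + 8)) dx.
Step 4. Decompose ∫((2*x**2 + 19*x - 16)/(x**3 + x**2 - 10*x + 8)) dx by partial fractions, (2*x**2 + 19*x - 16)/(x**3 + x**2 - 10*x + 8) = -2/(x + 4) - 1/(x - 1) + 5/(x - 2): now 6*sin(x) - 5*cos(4*x)/4 + ∫(5/(x - 2)) dx + ∫(-1/(x - 1)) dx + ∫(-2/(x + 4)) dx.
Step 5. Evaluate the standard form [assuming x > 1]: now -log(x - 1) + 6*sin(x) - 5*cos(4*x)/4 + ∫(5/(x - 2)) dx + ∫(-2/(x + 4)) dx.
Step 6. Evaluate the standard form [assuming x > -4]: now -log(x - 1) - 2*log(x + 4) + 6*sin(x) - 5*cos(4*x)/4 + ∫(5/(x - 2)) dx.
Step 7. Evaluate the standard form [assuming x > 2]: now 5*log(x - 2) - log(x - 1) - 2*log(x + 4) + 6*sin(x) - 5*cos(4*x)/4.
Answer: 5*log(x - 2) - log(x - 1) - 2*log(x + 4) + 6*sin(x) - 5*cos(4*x)/4.


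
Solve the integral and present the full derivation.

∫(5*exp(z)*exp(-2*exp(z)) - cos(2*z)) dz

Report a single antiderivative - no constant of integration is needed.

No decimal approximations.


Step 1. Rewrite: now ∫(5*exp(z)*exp(-2*exp(z))) dz + ∫(-cos(2*z)) dz.
Step 2. Evaluate the standard form: now -sin(2*z)/2 + ∫(5*exp(z)*exp(-2*exp(z))) dz.
Step 3. Substitute u = exp(z), turning ∫(5*exp(z)*exp(-2*exp(z))) dz into ∫(5*exp(-2*u)) du: now -sin(2*z)/2 + ∫(5*exp(-2*u)) du.
Step 4. Evaluate the standard form: now -sin(2*z)/2 - 5*exp(-2*u)/2.
Step 5. Substitute back u = exp(z): now -sin(2*z)/2 - 5*exp(-2*exp(z))/2.
Answer: -sin(2*z)/2 - 5*exp(-2*exp(z))/2.


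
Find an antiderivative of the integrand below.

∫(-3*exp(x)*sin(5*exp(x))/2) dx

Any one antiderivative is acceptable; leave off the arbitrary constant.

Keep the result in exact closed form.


Answer: 3*cos(5*exp(x))/10.


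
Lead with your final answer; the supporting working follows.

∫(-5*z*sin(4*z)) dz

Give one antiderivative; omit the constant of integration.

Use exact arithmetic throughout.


The answer is 5*z*cos(4*z)/4 - 5*sin(4*z)/16.
Step 1. Integrate ∫(-5*z*sin(4*z)) dz by parts with u = z, dv = (-5*sin(4*z)) dz, so v = 5*cos(4*z)/4: now 5*z*cos(4*z)/4 + ∫(-5*cos(4*z)/4) dz.
Step 2. Evaluate the standard form: now 5*z*cos(4*z)/4 - 5*sin(4*z)/16.
Answer: 5*z*cos(4*z)/4 - 5*sin(4*z)/16.


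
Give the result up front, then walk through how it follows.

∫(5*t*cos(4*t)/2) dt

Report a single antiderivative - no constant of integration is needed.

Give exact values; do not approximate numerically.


The answer is 5*t*sin(4*t)/8 + 5*cos(4*t)/32.
Step 1. Integrate ∫(5*t*cos(4*t)/2) dt by parts with u = t, dv = (5*cos(4*t)/2) dt, so v = 5*sin(4*t)/8: now 5*t*sin(4*t)/8 + ∫(-5*sin(4*t)/8) dt.
Step 2. Evaluate the standard form: now 5*t*sin(4*t)/8 + 5*cos(4*t)/32.
Answer: 5*t*sin(4*t)/8 + 5*cos(4*t)/32.


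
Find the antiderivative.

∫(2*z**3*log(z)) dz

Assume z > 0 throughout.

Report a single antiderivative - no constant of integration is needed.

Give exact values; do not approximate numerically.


Answer: z**4*log(z)/2 - z**4/8.


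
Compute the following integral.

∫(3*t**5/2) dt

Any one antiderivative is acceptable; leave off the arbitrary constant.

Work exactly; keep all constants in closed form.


Answer: t**6/4.


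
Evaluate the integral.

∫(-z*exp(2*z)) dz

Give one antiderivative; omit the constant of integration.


Answer: -z*exp(2*z)/2 + exp(2*z)/4.


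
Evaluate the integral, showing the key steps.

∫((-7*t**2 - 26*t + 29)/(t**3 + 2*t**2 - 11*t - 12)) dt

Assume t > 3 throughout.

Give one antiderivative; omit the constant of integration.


Step 1. Decompose ∫((-7*t**2 - 26*t + 29)/(t**3 + 2*t**2 - 11*t - 12)) dt by partial fractions, (-7*t**2 - 26*t + 29)/(t**3 + 2*t**2 - 11*t - 12) = 1/(t + 4) - 4/(t + 1) - 4/(t - 3): now ∫(-4/(t - 3)) dt + ∫(-4/(t + 1)) dt + ∫(1/(t + 4)) dt.
Step 2. Evaluate the standard form [assuming t > -1]: now -4*log(t + 1) + ∫(-4/(t - 3)) dt + ∫(1/(t + 4)) dt.
Step 3. Evaluate the standard form [assuming t > -4]: now -4*log(t + 1) + log(t + 4) + ∫(-4/(t - 3)) dt.
Step 4. Evaluate the standard form [assuming t > 3]: now -4*log(t - 3) - 4*log(t + 1) + log(t + 4).
Answer: -4*log(t - 3) - 4*log(t + 1) + log(t + 4).


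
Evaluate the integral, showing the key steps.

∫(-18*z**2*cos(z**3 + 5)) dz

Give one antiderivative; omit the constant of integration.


Step 1. Substitute u = z**3 + 5, turning ∫(-18*z**2*cos(z**3 + 5)) dz into ∫(-6*cos(u)) du: now ∫(-6*cos(u)) du.
Step 2. Evaluate the standard form: now -6*sin(u).
Step 3. Substitute back u = z**3 + 5: now -6*sin(z**3 + 5).
Answer: -6*sin(z**3 + 5).


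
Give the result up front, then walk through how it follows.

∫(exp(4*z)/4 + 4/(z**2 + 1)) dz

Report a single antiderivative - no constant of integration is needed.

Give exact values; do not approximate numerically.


The answer is exp(4*z)/16 + 4*atan(z).
Step 1. Rewrite: now ∫(4/(z**2 + 1)) dz + ∫(exp(4*z)/4) dz.
Step 2. Evaluate the standard form: now 4*atan(z) + ∫(exp(4*z)/4) dz.
Step 3. Evaluate the standard form: now exp(4*z)/16 + 4*atan(z).
Answer: exp(4*z)/16 + 4*atan(z).


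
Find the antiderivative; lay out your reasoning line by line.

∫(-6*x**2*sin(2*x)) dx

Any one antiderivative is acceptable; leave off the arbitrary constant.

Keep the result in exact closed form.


Step 1. Integrate ∫(-6*x**2*sin(2*x)) dx by parts with u = x**2, dv = (-6*sin(2*x)) dx, so v = 3*cos(2*x): now 3*x**2*cos(2*x) + ∫(-6*x*cos(2*x)) dx.
Step 2. Integrate ∫(-6*x*cos(2*x)) dx by parts with u = x, dv = (-6*cos(2*x)) dx, so v = -3*sin(2*x): now 3*x**2*cos(2*x) - 3*x*sin(2*x) + ∫(3*sin(2*x)) dx.
Step 3. Evaluate the standard form: now 3*x**2*cos(2*x) - 3*x*sin(2*x) - 3*cos(2*x)/2.
Answer: 3*x**2*cos(2*x) - 3*x*sin(2*x) - 3*cos(2*x)/2.


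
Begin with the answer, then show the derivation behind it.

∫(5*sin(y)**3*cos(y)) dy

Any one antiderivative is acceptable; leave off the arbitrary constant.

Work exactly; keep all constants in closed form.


The answer is 5*sin(y)**4/4.
Step 1. Substitute u = sin(y), turning ∫(5*sin(y)**3*cos(y)) dy into ∫(5*u**3) du: now ∫(5*u**3) du.
Step 2. Evaluate the standard form: now 5*u**4/4.
Step 3. Substitute back u = sin(y): now 5*sin(y)**4/4.
Answer: 5*sin(y)**4/4.


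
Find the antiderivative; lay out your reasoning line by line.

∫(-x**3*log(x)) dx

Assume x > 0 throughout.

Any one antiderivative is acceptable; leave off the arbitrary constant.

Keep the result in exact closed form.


Step 1. Integrate ∫(-x**3*log(x)) dx by parts with u = log(x), dv = (-x**3) dx, so v = -x**4/4 [assuming x > 0]: now -x**4*log(x)/4 + ∫(x**3/4) dx.
Step 2. Evaluate the standard form: now -x**4*log(x)/4 + x**4/16.
Answer: -x**4*log(x)/4 + x**4/16.


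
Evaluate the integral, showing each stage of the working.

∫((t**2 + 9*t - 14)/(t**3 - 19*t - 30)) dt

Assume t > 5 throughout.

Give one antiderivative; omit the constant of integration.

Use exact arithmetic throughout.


Step 1. Decompose ∫((t**2 + 9*t - 14)/(t**3 - 19*t - 30)) dt by partial fractions, (t**2 + 9*t - 14)/(t**3 - 19*t - 30) = -4/(t + 3) + 4/(t + 2) + 1/(t - 5): now ∫(1/(t - 5)) dt + ∫(4/(t + 2)) dt + ∫(-4/(t + 3)) dt.
Step 2. Evaluate the standard form [assuming t > 5]: now log(t - 5) + ∫(4/(t + 2)) dt + ∫(-4/(t + 3)) dt.
Step 3. Evaluate the standard form [assuming t > -2]: now log(t - 5) + 4*log(t + 2) + ∫(-4/(t + 3)) dt.
Step 4. Evaluate the standard form [assuming t > -3]: now log(t - 5) + 4*log(t + 2) - 4*log(t + 3).
Answer: log(t - 5) + 4*log(t + 2) - 4*log(t + 3).


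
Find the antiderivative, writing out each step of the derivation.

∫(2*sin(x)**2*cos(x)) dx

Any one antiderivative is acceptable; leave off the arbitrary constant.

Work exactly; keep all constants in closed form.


Step 1. Substitute u = sin(x), turning ∫(2*sin(x)**2*cos(x)) dx into ∫(2*u**2) du: now ∫(2*u**2) du.
Step 2. Evaluate the standard form: now 2*u**3/3.
Step 3. Substitute back u = sin(x): now 2*sin(x)**3/3.
Answer: 2*sin(x)**3/3.


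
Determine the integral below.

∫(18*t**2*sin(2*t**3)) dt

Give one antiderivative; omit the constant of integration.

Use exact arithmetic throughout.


Answer: -3*cos(2*t**3).


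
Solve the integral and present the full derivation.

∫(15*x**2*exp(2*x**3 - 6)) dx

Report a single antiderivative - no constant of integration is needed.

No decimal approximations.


Step 1. Substitute u = x**3 - 3, turning ∫(15*x**2*exp(2*x**3 - 6)) dx into ∫(5*exp(2*u)) du: now ∫(5*exp(2*u)) du.
Step 2. Evaluate the standard form: now 5*exp(2*u)/2.
Step 3. Substitute back u = x**3 - 3: now 5*exp(2*x**3 - 6)/2.
Answer: 5*exp(2*x**3 - 6)/2.


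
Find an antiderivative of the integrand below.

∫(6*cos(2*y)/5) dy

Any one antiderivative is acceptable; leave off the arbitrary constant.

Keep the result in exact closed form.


Answer: 3*sin(2*y)/5.


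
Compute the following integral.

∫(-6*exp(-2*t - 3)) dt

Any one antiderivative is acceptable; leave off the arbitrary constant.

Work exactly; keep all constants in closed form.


Answer: 3*exp(-2*t - 3).


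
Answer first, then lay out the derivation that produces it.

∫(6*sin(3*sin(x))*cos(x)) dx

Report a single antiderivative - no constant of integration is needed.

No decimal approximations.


The answer is -2*cos(3*sin(x)).
Step 1. Substitute u = sin(x), turning ∫(6*sin(3*sin(x))*cos(x)) dx into ∫(6*sin(3*u)) du: now ∫(6*sin(3*u)) du.
Step 2. Evaluate the standard form: now -2*cos(3*u).
Step 3. Substitute back u = sin(x): now -2*cos(3*sin(x)).
Answer: -2*cos(3*sin(x)).


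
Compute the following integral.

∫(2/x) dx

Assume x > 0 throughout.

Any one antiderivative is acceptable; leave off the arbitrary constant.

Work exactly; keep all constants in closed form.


Answer: 2*log(x).


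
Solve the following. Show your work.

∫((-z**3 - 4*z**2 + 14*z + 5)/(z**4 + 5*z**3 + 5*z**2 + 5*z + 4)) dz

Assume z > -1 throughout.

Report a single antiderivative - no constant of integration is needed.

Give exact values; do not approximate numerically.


Step 1. Decompose ∫((-z**3 - 4*z**2 + 14*z + 5)/(z**4 + 5*z**3 + 5*z**2 + 5*z + 4)) dz by partial fractions, (-z**3 - 4*z**2 + 14*z + 5)/(z**4 + 5*z**3 + 5*z**2 + 5*z + 4) = 3/(z**2 + 1) + 1/(z + 4) - 2/(z + 1): now ∫(-2/(z + 1)) dz + ∫(1/(z + 4)) dz + ∫(3/(z**2 + 1)) dz.
Step 2. Evaluate the standard form [assuming z > -4]: now log(z + 4) + ∫(-2/(z + 1)) dz + ∫(3/(z**2 + 1)) dz.
Step 3. Evaluate the standard form [assuming z > -1]: now -2*log(z + 1) + log(z + 4) + ∫(3/(z**2 + 1)) dz.
Step 4. Evaluate the standard form: now -2*log(z + 1) + log(z + 4) + 3*atan(z).
Answer: -2*log(z + 1) + log(z + 4) + 3*atan(z).


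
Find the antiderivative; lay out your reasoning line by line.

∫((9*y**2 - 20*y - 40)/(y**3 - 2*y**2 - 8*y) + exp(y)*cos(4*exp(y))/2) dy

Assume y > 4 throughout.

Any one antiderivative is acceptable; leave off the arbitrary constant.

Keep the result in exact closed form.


Step 1. Rewrite: now ∫((9*y**2 - 20*y - 40)/(y**3 - 2*y**2 - 8*y)) dy + ∫(exp(y)*cos(4*exp(y))/2) dy.
Step 2. Decompose ∫((9*y**2 - 20*y - 40)/(y**3 - 2*y**2 - 8*y)) dy by partial fractions, (9*y**2 - 20*y - 40)/(y**3 - 2*y**2 - 8*y) = 3/(y + 2) + 1/(y - 4) + 5/y: now ∫(5/y) dy + ∫(exp(y)*cos(4*exp(y))/2) dy + ∫(1/(y - 4)) dy + ∫(3/(y + 2)) dy.
Step 3. Evaluate the standard form [assuming y > 0]: now 5*log(y) + ∫(exp(y)*cos(4*exp(y))/2) dy + ∫(1/(y - 4)) dy + ∫(3/(y + 2)) dy.
Step 4. Evaluate the standard form [assuming y > 4]: now 5*log(y) + log(y - 4) + ∫(exp(y)*cos(4*exp(y))/2) dy + ∫(3/(y + 2)) dy.
Step 5. Evaluate the standard form [assuming y > -2]: now 5*log(y) + log(y - 4) + 3*log(y + 2) + ∫(exp(y)*cos(4*exp(y))/2) dy.
Step 6. Substitute u = exp(y), turning ∫(exp(y)*cos(4*exp(y))/2) dy into ∫(cos(4*u)/2) du: now 5*log(y) + log(y - 4) + 3*log(y + 2) + ∫(cos(4*u)/2) du.
Step 7. Evaluate the standard form: now 5*log(y) + log(y - 4) + 3*log(y + 2) + sin(4*u)/8.
Step 8. Substitute back u = exp(y): now 5*log(y) + log(y - 4) + 3*log(y + 2) + sin(4*exp(y))/8.
Answer: 5*log(y) + log(y - 4) + 3*log(y + 2) + sin(4*exp(y))/8.


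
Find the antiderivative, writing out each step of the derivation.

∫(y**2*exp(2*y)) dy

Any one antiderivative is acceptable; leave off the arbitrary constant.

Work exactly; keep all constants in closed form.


Step 1. Integrate ∫(y**2*exp(2*y)) dy by parts with u = y**2, dv = (exp(2*y)) dy, so v = exp(2*y)/2: now y**2*exp(2*y)/2 + ∫(-y*exp(2*y)) dy.
Step 2. Integrate ∫(-y*exp(2*y)) dy by parts with u = y, dv = (-exp(2*y)) dy, so v = -exp(2*y)/2: now y**2*exp(2*y)/2 - y*exp(2*y)/2 + ∫(exp(2*y)/2) dy.
Step 3. Evaluate the standard form: now y**2*exp(2*y)/2 - y*exp(2*y)/2 + exp(2*y)/4.
Answer: y**2*exp(2*y)/2 - y*exp(2*y)/2 + exp(2*y)/4.


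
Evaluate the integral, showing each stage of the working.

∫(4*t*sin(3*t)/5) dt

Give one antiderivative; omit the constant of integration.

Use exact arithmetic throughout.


Step 1. Integrate ∫(4*t*sin(3*t)/5) dt by parts with u = t, dv = (4*sin(3*t)/5) dt, so v = -4*cos(3*t)/15: now -4*t*cos(3*t)/15 + ∫(4*cos(3*t)/15) dt.
Step 2. Evaluate the standard form: now -4*t*cos(3*t)/15 + 4*sin(3*t)/45.
Answer: -4*t*cos(3*t)/15 + 4*sin(3*t)/45.


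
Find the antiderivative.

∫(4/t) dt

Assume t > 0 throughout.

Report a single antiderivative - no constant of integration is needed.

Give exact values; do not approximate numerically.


Answer: 4*log(t).


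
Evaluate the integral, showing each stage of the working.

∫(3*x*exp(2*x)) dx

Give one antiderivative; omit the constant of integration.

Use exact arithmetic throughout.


Step 1. Integrate ∫(3*x*exp(2*x)) dx by parts with u = x, dv = (3*exp(2*x)) dx, so v = 3*exp(2*x)/2: now 3*x*exp(2*x)/2 + ∫(-3*exp(2*x)/2) dx.
Step 2. Evaluate the standard form: now 3*x*exp(2*x)/2 - 3*exp(2*x)/4.
Answer: 3*x*exp(2*x)/2 - 3*exp(2*x)/4.


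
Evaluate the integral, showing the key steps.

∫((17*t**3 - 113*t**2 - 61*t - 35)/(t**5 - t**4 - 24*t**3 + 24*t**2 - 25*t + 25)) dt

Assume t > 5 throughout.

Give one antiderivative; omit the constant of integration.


Step 1. Decompose ∫((17*t**3 - 113*t**2 - 61*t - 35)/(t**5 - t**4 - 24*t**3 + 24*t**2 - 25*t + 25)) dt by partial fractions, (17*t**3 - 113*t**2 - 61*t - 35)/(t**5 - t**4 - 24*t**3 + 24*t**2 - 25*t + 25) = 3/(t**2 + 1) - 3/(t + 5) + 4/(t - 1) - 1/(t - 5): now ∫(-1/(t - 5)) dt + ∫(4/(t - 1)) dt + ∫(-3/(t + 5)) dt + ∫(3/(t**2 + 1)) dt.
Step 2. Evaluate the standard form [assuming t > 1]: now 4*log(t - 1) + ∫(-1/(t - 5)) dt + ∫(-3/(t + 5)) dt + ∫(3/(t**2 + 1)) dt.
Step 3. Evaluate the standard form [assuming t > 5]: now -log(t - 5) + 4*log(t - 1) + ∫(-3/(t + 5)) dt + ∫(3/(t**2 + 1)) dt.
Step 4. Evaluate the standard form [assuming t > -5]: now -log(t - 5) + 4*log(t - 1) - 3*log(t + 5) + ∫(3/(t**2 + 1)) dt.
Step 5. Evaluate the standard form: now -log(t - 5) + 4*log(t - 1) - 3*log(t + 5) + 3*atan(t).
Answer: -log(t - 5) + 4*log(t - 1) - 3*log(t + 5) + 3*atan(t).


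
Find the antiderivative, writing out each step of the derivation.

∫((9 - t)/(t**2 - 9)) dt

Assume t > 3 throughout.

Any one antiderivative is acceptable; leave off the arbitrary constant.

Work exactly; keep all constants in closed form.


Step 1. Decompose ∫((9 - t)/(t**2 - 9)) dt by partial fractions, (9 - t)/(t**2 - 9) = -2/(t + 3) + 1/(t - 3): now ∫(1/(t - 3)) dt + ∫(-2/(t + 3)) dt.
Step 2. Evaluate the standard form [assuming t > 3]: now log(t - 3) + ∫(-2/(t + 3)) dt.
Step 3. Evaluate the standard form [assuming t > -3]: now log(t - 3) - 2*log(t + 3).
Answer: log(t - 3) - 2*log(t + 3).


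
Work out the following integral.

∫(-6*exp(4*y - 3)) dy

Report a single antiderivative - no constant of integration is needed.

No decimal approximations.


Answer: -3*exp(4*y - 3)/2.


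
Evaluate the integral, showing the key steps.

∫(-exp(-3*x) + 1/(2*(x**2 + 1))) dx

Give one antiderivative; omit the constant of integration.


Step 1. Rewrite: now ∫(1/(2*(x**2 + 1))) dx + ∫(-exp(-3*x)) dx.
Step 2. Evaluate the standard form: now ∫(1/(2*(x**2 + 1))) dx + exp(-3*x)/3.
Step 3. Evaluate the standard form: now atan(x)/2 + exp(-3*x)/3.
Answer: atan(x)/2 + exp(-3*x)/3.


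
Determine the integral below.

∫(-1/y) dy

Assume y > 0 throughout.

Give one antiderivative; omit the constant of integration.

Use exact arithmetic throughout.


Answer: -log(y).


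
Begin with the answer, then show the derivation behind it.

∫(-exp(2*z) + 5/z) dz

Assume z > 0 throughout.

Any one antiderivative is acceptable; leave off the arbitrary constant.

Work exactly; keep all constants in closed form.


The answer is -exp(2*z)/2 + 5*log(z).
Step 1. Rewrite: now ∫(5/z) dz + ∫(-exp(2*z)) dz.
Step 2. Evaluate the standard form: now -exp(2*z)/2 + ∫(5/z) dz.
Step 3. Evaluate the standard form [assuming z > 0]: now -exp(2*z)/2 + 5*log(z).
Answer: -exp(2*z)/2 + 5*log(z).


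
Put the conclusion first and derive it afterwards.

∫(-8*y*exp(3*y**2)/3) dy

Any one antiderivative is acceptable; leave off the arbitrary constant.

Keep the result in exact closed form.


The answer is -4*exp(3*y**2)/9.
Step 1. Substitute u = y**2, turning ∫(-8*y*exp(3*y**2)/3) dy into ∫(-4*exp(3*u)/3) du: now ∫(-4*exp(3*u)/3) du.
Step 2. Evaluate the standard form: now -4*exp(3*u)/9.
Step 3. Substitute back u = y**2: now -4*exp(3*y**2)/9.
Answer: -4*exp(3*y**2)/9.


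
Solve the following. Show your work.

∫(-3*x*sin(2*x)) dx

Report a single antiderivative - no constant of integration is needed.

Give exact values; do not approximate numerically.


Step 1. Integrate ∫(-3*x*sin(2*x)) dx by parts with u = x, dv = (-3*sin(2*x)) dx, so v = 3*cos(2*x)/2: now 3*x*cos(2*x)/2 + ∫(-3*cos(2*x)/2) dx.
Step 2. Evaluate the standard form: now 3*x*cos(2*x)/2 - 3*sin(2*x)/4.
Answer: 3*x*cos(2*x)/2 - 3*sin(2*x)/4.


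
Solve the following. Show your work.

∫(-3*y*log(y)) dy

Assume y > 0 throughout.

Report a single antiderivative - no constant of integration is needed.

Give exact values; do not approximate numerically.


Step 1. Integrate ∫(-3*y*log(y)) dy by parts with u = log(y), dv = (-3*y) dy, so v = -3*y**2/2 [assuming y > 0]: now -3*y**2*log(y)/2 + ∫(3*y/2) dy.
Step 2. Evaluate the standard form: now -3*y**2*log(y)/2 + 3*y**2/4.
Answer: -3*y**2*log(y)/2 + 3*y**2/4.


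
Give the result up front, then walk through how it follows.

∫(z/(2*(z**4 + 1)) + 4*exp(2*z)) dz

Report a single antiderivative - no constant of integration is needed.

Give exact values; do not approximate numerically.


The answer is 2*exp(2*z) + atan(z**2)/4.
Step 1. Rewrite: now ∫(z/(2*(z**4 + 1))) dz + ∫(4*exp(2*z)) dz.
Step 2. Evaluate the standard form: now 2*exp(2*z) + ∫(z/(2*(z**4 + 1))) dz.
Step 3. Substitute u = z**2, turning ∫(z/(2*(z**4 + 1))) dz into ∫(1/(4*(u**2 + 1))) du: now 2*exp(2*z) + ∫(1/(4*(u**2 + 1))) du.
Step 4. Evaluate the standard form: now 2*exp(2*z) + atan(u)/4.
Step 5. Substitute back u = z**2: now 2*exp(2*z) + atan(z**2)/4.
Answer: 2*exp(2*z) + atan(z**2)/4.


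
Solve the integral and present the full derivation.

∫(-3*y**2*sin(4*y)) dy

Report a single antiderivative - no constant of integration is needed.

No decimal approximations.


Step 1. Integrate ∫(-3*y**2*sin(4*y)) dy by parts with u = y**2, dv = (-3*sin(4*y)) dy, so v = 3*cos(4*y)/4: now 3*y**2*cos(4*y)/4 + ∫(-3*y*cos(4*y)/2) dy.
Step 2. Integrate ∫(-3*y*cos(4*y)/2) dy by parts with u = y, dv = (-3*cos(4*y)/2) dy, so v = -3*sin(4*y)/8: now 3*y**2*cos(4*y)/4 - 3*y*sin(4*y)/8 + ∫(3*sin(4*y)/8) dy.
Step 3. Evaluate the standard form: now 3*y**2*cos(4*y)/4 - 3*y*sin(4*y)/8 - 3*cos(4*y)/32.
Answer: 3*y**2*cos(4*y)/4 - 3*y*sin(4*y)/8 - 3*cos(4*y)/32.


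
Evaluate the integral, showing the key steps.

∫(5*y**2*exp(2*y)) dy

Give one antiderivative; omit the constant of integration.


Step 1. Integrate ∫(5*y**2*exp(2*y)) dy by parts with u = y**2, dv = (5*exp(2*y)) dy, so v = 5*exp(2*y)/2: now 5*y**2*exp(2*y)/2 + ∫(-5*y*exp(2*y)) dy.
Step 2. Integrate ∫(-5*y*exp(2*y)) dy by parts with u = y, dv = (-5*exp(2*y)) dy, so v = -5*exp(2*y)/2: now 5*y**2*exp(2*y)/2 - 5*y*exp(2*y)/2 + ∫(5*exp(2*y)/2) dy.
Step 3. Evaluate the standard form: now 5*y**2*exp(2*y)/2 - 5*y*exp(2*y)/2 + 5*exp(2*y)/4.
Answer: 5*y**2*exp(2*y)/2 - 5*y*exp(2*y)/2 + 5*exp(2*y)/4.


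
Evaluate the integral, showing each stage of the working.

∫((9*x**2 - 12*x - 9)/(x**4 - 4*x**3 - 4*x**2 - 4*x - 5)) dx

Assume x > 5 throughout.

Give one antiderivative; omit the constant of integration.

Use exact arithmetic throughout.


Step 1. Decompose ∫((9*x**2 - 12*x - 9)/(x**4 - 4*x**3 - 4*x**2 - 4*x - 5)) dx by partial fractions, (9*x**2 - 12*x - 9)/(x**4 - 4*x**3 - 4*x**2 - 4*x - 5) = 3/(x**2 + 1) - 1/(x + 1) + 1/(x - 5): now ∫(1/(x - 5)) dx + ∫(-1/(x + 1)) dx + ∫(3/(x**2 + 1)) dx.
Step 2. Evaluate the standard form [assuming x > 5]: now log(x - 5) + ∫(-1/(x + 1)) dx + ∫(3/(x**2 + 1)) dx.
Step 3. Evaluate the standard form [assuming x > -1]: now log(x - 5) - log(x + 1) + ∫(3/(x**2 + 1)) dx.
Step 4. Evaluate the standard form: now log(x - 5) - log(x + 1) + 3*atan(x).
Answer: log(x - 5) - log(x + 1) + 3*atan(x).


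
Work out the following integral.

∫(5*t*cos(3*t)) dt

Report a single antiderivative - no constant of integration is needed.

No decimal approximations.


Answer: 5*t*sin(3*t)/3 + 5*cos(3*t)/9.


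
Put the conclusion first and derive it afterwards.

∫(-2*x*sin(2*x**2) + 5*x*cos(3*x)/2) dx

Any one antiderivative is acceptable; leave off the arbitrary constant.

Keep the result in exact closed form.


The answer is 5*x*sin(3*x)/6 + 5*cos(3*x)/18 + cos(2*x**2)/2.
Step 1. Rewrite: now ∫(-2*x*sin(2*x**2)) dx + ∫(5*x*cos(3*x)/2) dx.
Step 2. Substitute u = x**2, turning ∫(-2*x*sin(2*x**2)) dx into ∫(-sin(2*u)) du: now ∫(5*x*cos(3*x)/2) dx + ∫(-sin(2*u)) du.
Step 3. Evaluate the standard form: now cos(2*u)/2 + ∫(5*x*cos(3*x)/2) dx.
Step 4. Substitute back u = x**2: now cos(2*x**2)/2 + ∫(5*x*cos(3*x)/2) dx.
Step 5. Integrate ∫(5*x*cos(3*x)/2) dx by parts with u = x, dv = (5*cos(3*x)/2) dx, so v = 5*sin(3*x)/6: now 5*x*sin(3*x)/6 + cos(2*x**2)/2 + ∫(-5*sin(3*x)/6) dx.
Step 6. Evaluate the standard form: now 5*x*sin(3*x)/6 + 5*cos(3*x)/18 + cos(2*x**2)/2.
Answer: 5*x*sin(3*x)/6 + 5*cos(3*x)/18 + cos(2*x**2)/2.


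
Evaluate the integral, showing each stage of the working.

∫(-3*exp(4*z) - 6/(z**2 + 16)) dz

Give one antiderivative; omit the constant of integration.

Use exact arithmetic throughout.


Step 1. Rewrite: now ∫(-6/(z**2 + 16)) dz + ∫(-3*exp(4*z)) dz.
Step 2. Evaluate the standard form: now -3*atan(z/4)/2 + ∫(-3*exp(4*z)) dz.
Step 3. Evaluate the standard form: now -3*exp(4*z)/4 - 3*atan(z/4)/2.
Answer: -3*exp(4*z)/4 - 3*atan(z/4)/2.


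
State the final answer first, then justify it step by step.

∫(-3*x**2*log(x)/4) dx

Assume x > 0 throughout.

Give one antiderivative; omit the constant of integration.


The answer is -x**3*log(x)/4 + x**3/12.
Step 1. Integrate ∫(-3*x**2*log(x)/4) dx by parts with u = log(x), dv = (-3*x**2/4) dx, so v = -x**3/4 [assuming x > 0]: now -x**3*log(x)/4 + ∫(x**2/4) dx.
Step 2. Evaluate the standard form: now -x**3*log(x)/4 + x**3/12.
Answer: -x**3*log(x)/4 + x**3/12.


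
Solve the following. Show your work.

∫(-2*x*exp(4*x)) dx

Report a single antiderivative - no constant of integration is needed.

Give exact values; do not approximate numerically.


Step 1. Integrate ∫(-2*x*exp(4*x)) dx by parts with u = x, dv = (-2*exp(4*x)) dx, so v = -exp(4*x)/2: now -x*exp(4*x)/2 + ∫(exp(4*x)/2) dx.
Step 2. Evaluate the standard form: now -x*exp(4*x)/2 + exp(4*x)/8.
Answer: -x*exp(4*x)/2 + exp(4*x)/8.


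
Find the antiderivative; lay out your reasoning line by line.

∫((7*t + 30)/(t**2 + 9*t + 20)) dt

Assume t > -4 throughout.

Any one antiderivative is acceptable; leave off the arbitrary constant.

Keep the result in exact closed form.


Step 1. Decompose ∫((7*t + 30)/(t**2 + 9*t + 20)) dt by partial fractions, (7*t + 30)/(t**2 + 9*t + 20) = 5/(t + 5) + 2/(t + 4): now ∫(2/(t + 4)) dt + ∫(5/(t + 5)) dt.
Step 2. Evaluate the standard form [assuming t > -4]: now 2*log(t + 4) + ∫(5/(t + 5)) dt.
Step 3. Evaluate the standard form [assuming t > -5]: now 2*log(t + 4) + 5*log(t + 5).
Answer: 2*log(t + 4) + 5*log(t + 5).


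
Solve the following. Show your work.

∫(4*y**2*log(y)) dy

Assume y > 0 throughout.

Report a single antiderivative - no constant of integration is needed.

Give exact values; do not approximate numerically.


Step 1. Integrate ∫(4*y**2*log(y)) dy by parts with u = log(y), dv = (4*y**2) dy, so v = 4*y**3/3 [assuming y > 0]: now 4*y**3*log(y)/3 + ∫(-4*y**2/3) dy.
Step 2. Evaluate the standard form: now 4*y**3*log(y)/3 - 4*y**3/9.
Answer: 4*y**3*log(y)/3 - 4*y**3/9.


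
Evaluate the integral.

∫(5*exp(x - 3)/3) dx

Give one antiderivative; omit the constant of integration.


Answer: 5*exp(x - 3)/3.


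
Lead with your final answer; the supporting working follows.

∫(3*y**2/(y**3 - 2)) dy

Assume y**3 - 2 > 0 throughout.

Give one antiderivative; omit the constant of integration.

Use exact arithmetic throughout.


The answer is log(y**3 - 2).
Step 1. Substitute u = y**3 - 2, turning ∫(3*y**2/(y**3 - 2)) dy into ∫(1/u) du: now ∫(1/u) du.
Step 2. Evaluate the standard form [assuming u > 0]: now log(u).
Step 3. Substitute back u = y**3 - 2: now log(y**3 - 2).
Answer: log(y**3 - 2).


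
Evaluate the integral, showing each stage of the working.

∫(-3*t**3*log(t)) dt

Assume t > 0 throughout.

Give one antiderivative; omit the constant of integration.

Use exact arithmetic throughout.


Step 1. Integrate ∫(-3*t**3*log(t)) dt by parts with u = log(t), dv = (-3*t**3) dt, so v = -3*t**4/4 [assuming t > 0]: now -3*t**4*log(t)/4 + ∫(3*t**3/4) dt.
Step 2. Evaluate the standard form: now -3*t**4*log(t)/4 + 3*t**4/16.
Answer: -3*t**4*log(t)/4 + 3*t**4/16.


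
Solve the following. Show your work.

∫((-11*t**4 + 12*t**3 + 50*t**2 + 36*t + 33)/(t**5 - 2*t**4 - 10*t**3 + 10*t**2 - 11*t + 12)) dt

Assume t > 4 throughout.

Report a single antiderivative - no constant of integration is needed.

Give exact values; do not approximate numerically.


Step 1. Decompose ∫((-11*t**4 + 12*t**3 + 50*t**2 + 36*t + 33)/(t**5 - 2*t**4 - 10*t**3 + 10*t**2 - 11*t + 12)) dt by partial fractions, (-11*t**4 + 12*t**3 + 50*t**2 + 36*t + 33)/(t**5 - 2*t**4 - 10*t**3 + 10*t**2 - 11*t + 12) = -2/(t**2 + 1) - 3/(t + 3) - 5/(t - 1) - 3/(t - 4): now ∫(-3/(t - 4)) dt + ∫(-5/(t - 1)) dt + ∫(-3/(t + 3)) dt + ∫(-2/(t**2 + 1)) dt.
Step 2. Evaluate the standard form [assuming t > 1]: now -5*log(t - 1) + ∫(-3/(t - 4)) dt + ∫(-3/(t + 3)) dt + ∫(-2/(t**2 + 1)) dt.
Step 3. Evaluate the standard form [assuming t > -3]: now -5*log(t - 1) - 3*log(t + 3) + ∫(-3/(t - 4)) dt + ∫(-2/(t**2 + 1)) dt.
Step 4. Evaluate the standard form [assuming t > 4]: now -3*log(t - 4) - 5*log(t - 1) - 3*log(t + 3) + ∫(-2/(t**2 + 1)) dt.
Step 5. Evaluate the standard form: now -3*log(t - 4) - 5*log(t - 1) - 3*log(t + 3) - 2*atan(t).
Answer: -3*log(t - 4) - 5*log(t - 1) - 3*log(t + 3) - 2*atan(t).


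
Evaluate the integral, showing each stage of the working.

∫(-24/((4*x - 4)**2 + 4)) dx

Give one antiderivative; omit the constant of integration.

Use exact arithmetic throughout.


Step 1. Substitute u = 4*x - 4, turning ∫(-24/((4*x - 4)**2 + 4)) dx into ∫(-6/(u**2 + 4)) du: now ∫(-6/(u**2 + 4)) du.
Step 2. Evaluate the standard form: now -3*atan(u/2).
Step 3. Substitute back u = 4*x - 4: now -3*atan(2*x - 2).
Answer: -3*atan(2*x - 2).


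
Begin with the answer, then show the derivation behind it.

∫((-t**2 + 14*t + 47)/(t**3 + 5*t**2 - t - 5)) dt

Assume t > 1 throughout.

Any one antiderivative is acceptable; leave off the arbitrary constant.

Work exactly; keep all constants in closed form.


The answer is 5*log(t - 1) - 4*log(t + 1) - 2*log(t + 5).
Step 1. Decompose ∫((-t**2 + 14*t + 47)/(t**3 + 5*t**2 - t - 5)) dt by partial fractions, (-t**2 + 14*t + 47)/(t**3 + 5*t**2 - t - 5) = -2/(t + 5) - 4/(t + 1) + 5/(t - 1): now ∫(5/(t - 1)) dt + ∫(-4/(t + 1)) dt + ∫(-2/(t + 5)) dt.
Step 2. Evaluate the standard form [assuming t > -1]: now -4*log(t + 1) + ∫(5/(t - 1)) dt + ∫(-2/(t + 5)) dt.
Step 3. Evaluate the standard form [assuming t > -5]: now -4*log(t + 1) - 2*log(t + 5) + ∫(5/(t - 1)) dt.
Step 4. Evaluate the standard form [assuming t > 1]: now 5*log(t - 1) - 4*log(t + 1) - 2*log(t + 5).
Answer: 5*log(t - 1) - 4*log(t + 1) - 2*log(t + 5).


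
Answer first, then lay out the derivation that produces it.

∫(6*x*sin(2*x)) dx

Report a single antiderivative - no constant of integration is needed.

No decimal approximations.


The answer is -3*x*cos(2*x) + 3*sin(2*x)/2.
Step 1. Integrate ∫(6*x*sin(2*x)) dx by parts with u = x, dv = (6*sin(2*x)) dx, so v = -3*cos(2*x): now -3*x*cos(2*x) + ∫(3*cos(2*x)) dx.
Step 2. Evaluate the standard form: now -3*x*cos(2*x) + 3*sin(2*x)/2.
Answer: -3*x*cos(2*x) + 3*sin(2*x)/2.


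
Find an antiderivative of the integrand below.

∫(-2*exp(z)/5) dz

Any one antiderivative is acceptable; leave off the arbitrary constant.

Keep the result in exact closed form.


Answer: -2*exp(z)/5.


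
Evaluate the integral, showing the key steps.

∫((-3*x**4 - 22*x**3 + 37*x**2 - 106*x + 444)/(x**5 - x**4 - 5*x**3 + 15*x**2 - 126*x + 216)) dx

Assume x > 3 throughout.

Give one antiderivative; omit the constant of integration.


Step 1. Decompose ∫((-3*x**4 - 22*x**3 + 37*x**2 - 106*x + 444)/(x**5 - x**4 - 5*x**3 + 15*x**2 - 126*x + 216)) dx by partial fractions, (-3*x**4 - 22*x**3 + 37*x**2 - 106*x + 444)/(x**5 - x**4 - 5*x**3 + 15*x**2 - 126*x + 216) = -4/(x**2 + 9) + 2/(x + 4) - 2/(x - 2) - 3/(x - 3): now ∫(-3/(x - 3)) dx + ∫(-2/(x - 2)) dx + ∫(2/(x + 4)) dx + ∫(-4/(x**2 + 9)) dx.
Step 2. Evaluate the standard form [assuming x > -4]: now 2*log(x + 4) + ∫(-3/(x - 3)) dx + ∫(-2/(x - 2)) dx + ∫(-4/(x**2 + 9)) dx.
Step 3. Evaluate the standard form [assuming x > 3]: now -3*log(x - 3) + 2*log(x + 4) + ∫(-2/(x - 2)) dx + ∫(-4/(x**2 + 9)) dx.
Step 4. Evaluate the standard form [assuming x > 2]: now -3*log(x - 3) - 2*log(x - 2) + 2*log(x + 4) + ∫(-4/(x**2 + 9)) dx.
Step 5. Evaluate the standard form: now -3*log(x - 3) - 2*log(x - 2) + 2*log(x + 4) - 4*atan(x/3)/3.
Answer: -3*log(x - 3) - 2*log(x - 2) + 2*log(x + 4) - 4*atan(x/3)/3.


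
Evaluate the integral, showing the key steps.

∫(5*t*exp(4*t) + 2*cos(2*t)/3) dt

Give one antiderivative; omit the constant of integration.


Step 1. Rewrite: now ∫(5*t*exp(4*t)) dt + ∫(2*cos(2*t)/3) dt.
Step 2. Evaluate the standard form: now sin(2*t)/3 + ∫(5*t*exp(4*t)) dt.
Step 3. Integrate ∫(5*t*exp(4*t)) dt by parts with u = t, dv = (5*exp(4*t)) dt, so v = 5*exp(4*t)/4: now 5*t*exp(4*t)/4 + sin(2*t)/3 + ∫(-5*exp(4*t)/4) dt.
Step 4. Evaluate the standard form: now 5*t*exp(4*t)/4 - 5*exp(4*t)/16 + sin(2*t)/3.
Answer: 5*t*exp(4*t)/4 - 5*exp(4*t)/16 + sin(2*t)/3.


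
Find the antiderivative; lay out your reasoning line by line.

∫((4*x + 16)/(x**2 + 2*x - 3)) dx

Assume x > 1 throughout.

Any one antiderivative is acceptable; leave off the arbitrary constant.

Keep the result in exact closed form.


Step 1. Decompose ∫((4*x + 16)/(x**2 + 2*x - 3)) dx by partial fractions, (4*x + 16)/(x**2 + 2*x - 3) = -1/(x + 3) + 5/(x - 1): now ∫(5/(x - 1)) dx + ∫(-1/(x + 3)) dx.
Step 2. Evaluate the standard form [assuming x > -3]: now -log(x + 3) + ∫(5/(x - 1)) dx.
Step 3. Evaluate the standard form [assuming x > 1]: now 5*log(x - 1) - log(x + 3).
Answer: 5*log(x - 1) - log(x + 3).


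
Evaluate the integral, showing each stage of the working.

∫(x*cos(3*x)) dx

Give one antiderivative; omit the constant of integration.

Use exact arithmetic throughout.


Step 1. Integrate ∫(x*cos(3*x)) dx by parts with u = x, dv = (cos(3*x)) dx, so v = sin(3*x)/3: now x*sin(3*x)/3 + ∫(-sin(3*x)/3) dx.
Step 2. Evaluate the standard form: now x*sin(3*x)/3 + cos(3*x)/9.
Answer: x*sin(3*x)/3 + cos(3*x)/9.


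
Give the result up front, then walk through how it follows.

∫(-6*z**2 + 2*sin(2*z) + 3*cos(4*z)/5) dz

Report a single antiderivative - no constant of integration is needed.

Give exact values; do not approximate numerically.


The answer is -2*z**3 + 3*sin(4*z)/20 - cos(2*z).
Step 1. Rewrite: now ∫(-6*z**2) dz + ∫(2*sin(2*z)) dz + ∫(3*cos(4*z)/5) dz.
Step 2. Evaluate the standard form: now -2*z**3 + ∫(2*sin(2*z)) dz + ∫(3*cos(4*z)/5) dz.
Step 3. Evaluate the standard form: now -2*z**3 - cos(2*z) + ∫(3*cos(4*z)/5) dz.
Step 4. Evaluate the standard form: now -2*z**3 + 3*sin(4*z)/20 - cos(2*z).
Answer: -2*z**3 + 3*sin(4*z)/20 - cos(2*z).


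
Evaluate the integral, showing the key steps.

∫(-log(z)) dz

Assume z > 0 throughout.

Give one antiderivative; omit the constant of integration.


Step 1. Integrate ∫(-log(z)) dz by parts with u = log(z), dv = (-1) dz, so v = -z [assuming z > 0]: now -z*log(z) + ∫(1) dz.
Step 2. Evaluate the standard form: now -z*log(z) + z.
Answer: -z*log(z) + z.


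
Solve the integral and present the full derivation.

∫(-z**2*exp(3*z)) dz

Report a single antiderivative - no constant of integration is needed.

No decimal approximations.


Step 1. Integrate ∫(-z**2*exp(3*z)) dz by parts with u = z**2, dv = (-exp(3*z)) dz, so v = -exp(3*z)/3: now -z**2*exp(3*z)/3 + ∫(2*z*exp(3*z)/3) dz.
Step 2. Integrate ∫(2*z*exp(3*z)/3) dz by parts with u = z, dv = (2*exp(3*z)/3) dz, so v = 2*exp(3*z)/9: now -z**2*exp(3*z)/3 + 2*z*exp(3*z)/9 + ∫(-2*exp(3*z)/9) dz.
Step 3. Evaluate the standard form: now -z**2*exp(3*z)/3 + 2*z*exp(3*z)/9 - 2*exp(3*z)/27.
Answer: -z**2*exp(3*z)/3 + 2*z*exp(3*z)/9 - 2*exp(3*z)/27.


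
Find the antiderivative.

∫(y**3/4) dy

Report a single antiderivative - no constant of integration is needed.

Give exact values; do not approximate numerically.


Answer: y**4/16.


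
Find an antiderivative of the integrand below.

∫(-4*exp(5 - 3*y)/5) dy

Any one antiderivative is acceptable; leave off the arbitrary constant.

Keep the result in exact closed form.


Answer: 4*exp(5 - 3*y)/15.


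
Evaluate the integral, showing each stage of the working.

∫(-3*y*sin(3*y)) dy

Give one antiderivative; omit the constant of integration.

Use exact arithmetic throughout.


Step 1. Integrate ∫(-3*y*sin(3*y)) dy by parts with u = y, dv = (-3*sin(3*y)) dy, so v = cos(3*y): now y*cos(3*y) + ∫(-cos(3*y)) dy.
Step 2. Evaluate the standard form: now y*cos(3*y) - sin(3*y)/3.
Answer: y*cos(3*y) - sin(3*y)/3.


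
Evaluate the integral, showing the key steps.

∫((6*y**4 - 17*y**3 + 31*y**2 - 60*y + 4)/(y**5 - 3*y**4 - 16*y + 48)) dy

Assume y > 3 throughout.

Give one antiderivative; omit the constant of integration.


Step 1. Decompose ∫((6*y**4 - 17*y**3 + 31*y**2 - 60*y + 4)/(y**5 - 3*y**4 - 16*y + 48)) dy by partial fractions, (6*y**4 - 17*y**3 + 31*y**2 - 60*y + 4)/(y**5 - 3*y**4 - 16*y + 48) = -1/(y**2 + 4) + 3/(y + 2) + 1/(y - 2) + 2/(y - 3): now ∫(2/(y - 3)) dy + ∫(1/(y - 2)) dy + ∫(3/(y + 2)) dy + ∫(-1/(y**2 + 4)) dy.
Step 2. Evaluate the standard form [assuming y > 3]: now 2*log(y - 3) + ∫(1/(y - 2)) dy + ∫(3/(y + 2)) dy + ∫(-1/(y**2 + 4)) dy.
Step 3. Evaluate the standard form [assuming y > -2]: now 2*log(y - 3) + 3*log(y + 2) + ∫(1/(y - 2)) dy + ∫(-1/(y**2 + 4)) dy.
Step 4. Evaluate the standard form [assuming y > 2]: now 2*log(y - 3) + log(y - 2) + 3*log(y + 2) + ∫(-1/(y**2 + 4)) dy.
Step 5. Evaluate the standard form: now 2*log(y - 3) + log(y - 2) + 3*log(y + 2) - atan(y/2)/2.
Answer: 2*log(y - 3) + log(y - 2) + 3*log(y + 2) - atan(y/2)/2.
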